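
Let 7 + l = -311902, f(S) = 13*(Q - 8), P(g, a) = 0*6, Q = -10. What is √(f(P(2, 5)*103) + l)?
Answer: 13*I*√1847 ≈ 558.7*I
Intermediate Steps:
P(g, a) = 0
f(S) = -234 (f(S) = 13*(-10 - 8) = 13*(-18) = -234)
l = -311909 (l = -7 - 311902 = -311909)
√(f(P(2, 5)*103) + l) = √(-234 - 311909) = √(-312143) = 13*I*√1847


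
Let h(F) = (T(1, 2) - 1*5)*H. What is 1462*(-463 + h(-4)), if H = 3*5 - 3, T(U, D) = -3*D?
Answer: -869890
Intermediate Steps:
H = 12 (H = 15 - 3 = 12)
h(F) = -132 (h(F) = (-3*2 - 1*5)*12 = (-6 - 5)*12 = -11*12 = -132)
1462*(-463 + h(-4)) = 1462*(-463 - 132) = 1462*(-595) = -869890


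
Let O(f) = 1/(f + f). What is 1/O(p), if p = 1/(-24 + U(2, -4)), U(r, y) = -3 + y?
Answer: -2/31 ≈ -0.064516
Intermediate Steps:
p = -1/31 (p = 1/(-24 + (-3 - 4)) = 1/(-24 - 7) = 1/(-31) = -1/31 ≈ -0.032258)
O(f) = 1/(2*f)
1/O(p) = 1/(1/(2*(-1/31))) = 1/((½)*(-31)) = 1/(-31/2) = -2/31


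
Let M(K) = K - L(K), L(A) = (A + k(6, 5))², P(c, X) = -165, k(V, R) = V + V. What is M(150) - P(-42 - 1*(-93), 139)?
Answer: -25929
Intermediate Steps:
k(V, R) = 2*V
L(A) = (12 + A)² (L(A) = (A + 2*6)² = (A + 12)² = (12 + A)²)
M(K) = K - (12 + K)²
M(150) - P(-42 - 1*(-93), 139) = (150 - (12 + 150)²) - 1*(-165) = (150 - 1*162²) + 165 = (150 - 1*26244) + 165 = (150 - 26244) + 165 = -26094 + 165 = -25929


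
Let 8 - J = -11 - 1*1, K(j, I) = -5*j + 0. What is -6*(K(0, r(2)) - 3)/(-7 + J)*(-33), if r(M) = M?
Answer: -594/13 ≈ -45.692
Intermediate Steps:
K(j, I) = -5*j
J = 20 (J = 8 - (-11 - 1*1) = 8 - (-11 - 1) = 8 - 1*(-12) = 8 + 12 = 20)
-6*(K(0, r(2)) - 3)/(-7 + J)*(-33) = -6*(-5*0 - 3)/(-7 + 20)*(-33) = -6*(0 - 3)/13*(-33) = -(-18)/13*(-33) = -6*(-3/13)*(-33) = (18/13)*(-33) = -594/13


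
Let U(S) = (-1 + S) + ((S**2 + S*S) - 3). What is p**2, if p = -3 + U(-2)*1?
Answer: 1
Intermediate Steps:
U(S) = -4 + S + 2*S**2 (U(S) = (-1 + S) + ((S**2 + S**2) - 3) = (-1 + S) + (2*S**2 - 3) = (-1 + S) + (-3 + 2*S**2) = -4 + S + 2*S**2)
p = -1 (p = -3 + (-4 - 2 + 2*(-2)**2)*1 = -3 + (-4 - 2 + 2*4)*1 = -3 + (-4 - 2 + 8)*1 = -3 + 2*1 = -3 + 2 = -1)
p**2 = (-1)**2 = 1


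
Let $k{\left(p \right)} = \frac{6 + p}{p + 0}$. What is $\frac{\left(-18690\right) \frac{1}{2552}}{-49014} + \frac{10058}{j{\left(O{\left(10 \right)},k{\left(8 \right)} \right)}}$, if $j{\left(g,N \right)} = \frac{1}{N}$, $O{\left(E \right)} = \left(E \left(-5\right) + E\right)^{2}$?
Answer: $\frac{52420506121}{2978184} \approx 17602.0$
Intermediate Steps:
$k{\left(p \right)} = \frac{6 + p}{p}$
$O{\left(E \right)} = 16 E^{2}$ ($O{\left(E \right)} = \left(- 5 E + E\right)^{2} = \left(- 4 E\right)^{2} = 16 E^{2}$)
$\frac{\left(-18690\right) \frac{1}{2552}}{-49014} + \frac{10058}{j{\left(O{\left(10 \right)},k{\left(8 \right)} \right)}} = \frac{\left(-18690\right) \frac{1}{2552}}{-49014} + \frac{10058}{\frac{1}{\frac{1}{8} \left(6 + 8\right)}} = \left(-18690\right) \frac{1}{2552} \left(- \frac{1}{49014}\right) + \frac{10058}{\frac{1}{\frac{1}{8} \cdot 14}} = \left(- \frac{9345}{1276}\right) \left(- \frac{1}{49014}\right) + \frac{10058}{\frac{1}{\frac{7}{4}}} = \frac{445}{2978184} + \frac{10058}{\frac{4}{7}} = \frac{445}{2978184} + 10058 \cdot \frac{7}{4} = \frac{445}{2978184} + \frac{35203}{2} = \frac{52420506121}{2978184}$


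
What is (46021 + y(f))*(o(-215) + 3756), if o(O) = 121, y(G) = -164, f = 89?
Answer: 177787589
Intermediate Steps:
(46021 + y(f))*(o(-215) + 3756) = (46021 - 164)*(121 + 3756) = 45857*3877 = 177787589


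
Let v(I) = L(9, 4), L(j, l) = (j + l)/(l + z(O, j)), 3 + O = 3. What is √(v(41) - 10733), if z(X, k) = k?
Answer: 2*I*√2683 ≈ 103.6*I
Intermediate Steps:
O = 0 (O = -3 + 3 = 0)
L(j, l) = 1 (L(j, l) = (j + l)/(l + j) = (j + l)/(j + l) = 1)
v(I) = 1
√(v(41) - 10733) = √(1 - 10733) = √(-10732) = 2*I*√2683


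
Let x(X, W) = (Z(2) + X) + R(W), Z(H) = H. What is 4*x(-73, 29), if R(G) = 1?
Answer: -280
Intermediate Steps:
x(X, W) = 3 + X (x(X, W) = (2 + X) + 1 = 3 + X)
4*x(-73, 29) = 4*(3 - 73) = 4*(-70) = -280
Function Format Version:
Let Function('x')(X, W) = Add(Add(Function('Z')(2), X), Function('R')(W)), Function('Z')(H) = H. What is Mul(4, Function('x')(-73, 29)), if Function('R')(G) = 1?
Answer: -280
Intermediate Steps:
Function('x')(X, W) = Add(3, X) (Function('x')(X, W) = Add(Add(2, X), 1) = Add(3, X))
Mul(4, Function('x')(-73, 29)) = Mul(4, Add(3, -73)) = Mul(4, -70) = -280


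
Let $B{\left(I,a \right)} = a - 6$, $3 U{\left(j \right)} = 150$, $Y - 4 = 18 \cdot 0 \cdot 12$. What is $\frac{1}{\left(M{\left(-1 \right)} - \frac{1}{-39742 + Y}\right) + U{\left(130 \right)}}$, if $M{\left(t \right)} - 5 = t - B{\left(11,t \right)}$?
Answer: $\frac{39738}{2424019} \approx 0.016393$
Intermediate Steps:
$Y = 4$ ($Y = 4 + 18 \cdot 0 \cdot 12 = 4 + 0 \cdot 12 = 4 + 0 = 4$)
$U{\left(j \right)} = 50$ ($U{\left(j \right)} = \frac{1}{3} \cdot 150 = 50$)
$B{\left(I,a \right)} = -6 + a$
$M{\left(t \right)} = 11$ ($M{\left(t \right)} = 5 + \left(t - \left(-6 + t\right)\right) = 5 + 6 = 11$)
$\frac{1}{\left(M{\left(-1 \right)} - \frac{1}{-39742 + Y}\right) + U{\left(130 \right)}} = \frac{1}{\left(11 - \frac{1}{-39742 + 4}\right) + 50} = \frac{1}{\left(11 - \frac{1}{-39738}\right) + 50} = \frac{1}{\left(11 - - \frac{1}{39738}\right) + 50} = \frac{1}{\left(11 + \frac{1}{39738}\right) + 50} = \frac{1}{\frac{437119}{39738} + 50} = \frac{1}{\frac{2424019}{39738}} = \frac{39738}{2424019}$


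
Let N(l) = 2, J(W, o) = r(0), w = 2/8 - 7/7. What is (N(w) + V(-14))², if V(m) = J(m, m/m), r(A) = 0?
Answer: 4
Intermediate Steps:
w = -¾ (w = 2*(⅛) - 7*⅐ = ¼ - 1 = -¾ ≈ -0.75000)
J(W, o) = 0
V(m) = 0
(N(w) + V(-14))² = (2 + 0)² = 2² = 4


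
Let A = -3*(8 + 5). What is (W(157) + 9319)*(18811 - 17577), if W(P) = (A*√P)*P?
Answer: 11499646 - 7555782*√157 ≈ -8.3174e+7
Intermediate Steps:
A = -39 (A = -3*13 = -39)
W(P) = -39*P^(3/2) (W(P) = (-39*√P)*P = -39*P^(3/2))
(W(157) + 9319)*(18811 - 17577) = (-6123*√157 + 9319)*(18811 - 17577) = (-6123*√157 + 9319)*1234 = (9319 - 6123*√157)*1234 = 11499646 - 7555782*√157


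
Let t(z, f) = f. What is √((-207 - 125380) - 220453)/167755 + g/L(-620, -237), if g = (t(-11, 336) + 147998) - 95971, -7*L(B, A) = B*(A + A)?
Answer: -366541/293880 + 2*I*√86510/167755 ≈ -1.2472 + 0.0035066*I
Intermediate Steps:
L(B, A) = -2*A*B/7 (L(B, A) = -B*(A + A)/7 = -B*2*A/7 = -2*A*B/7)
g = 52363 (g = (336 + 147998) - 95971 = 148334 - 95971 = 52363)
√((-207 - 125380) - 220453)/167755 + g/L(-620, -237) = √((-207 - 125380) - 220453)/167755 + 52363/((-2/7*(-237)*(-620))) = √(-125587 - 220453)*(1/167755) + 52363/(-293880/7) = √(-346040)*(1/167755) + 52363*(-7/293880) = (2*I*√86510)*(1/167755) - 366541/293880 = 2*I*√86510/167755 - 366541/293880 = -366541/293880 + 2*I*√86510/167755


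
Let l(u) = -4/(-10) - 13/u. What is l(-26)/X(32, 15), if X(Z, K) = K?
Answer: 3/50 ≈ 0.060000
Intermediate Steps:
l(u) = ⅖ - 13/u (l(u) = -4*(-⅒) - 13/u = ⅖ - 13/u)
l(-26)/X(32, 15) = (⅖ - 13/(-26))/15 = (⅖ - 13*(-1/26))*(1/15) = (⅖ + ½)*(1/15) = (9/10)*(1/15) = 3/50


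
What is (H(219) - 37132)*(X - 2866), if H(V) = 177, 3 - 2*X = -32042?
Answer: -972396915/2 ≈ -4.8620e+8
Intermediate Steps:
X = 32045/2 (X = 3/2 - 1/2*(-32042) = 3/2 + 16021 = 32045/2 ≈ 16023.)
(H(219) - 37132)*(X - 2866) = (177 - 37132)*(32045/2 - 2866) = -36955*26313/2 = -972396915/2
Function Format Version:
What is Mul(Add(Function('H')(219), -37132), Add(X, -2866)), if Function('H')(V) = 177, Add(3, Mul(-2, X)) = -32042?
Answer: Rational(-972396915, 2) ≈ -4.8620e+8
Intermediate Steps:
X = Rational(32045, 2) (X = Add(Rational(3, 2), Mul(Rational(-1, 2), -32042)) = Add(Rational(3, 2), 16021) = Rational(32045, 2) ≈ 16023.)
Mul(Add(Function('H')(219), -37132), Add(X, -2866)) = Mul(Add(177, -37132), Add(Rational(32045, 2), -2866)) = Mul(-36955, Rational(26313, 2)) = Rational(-972396915, 2)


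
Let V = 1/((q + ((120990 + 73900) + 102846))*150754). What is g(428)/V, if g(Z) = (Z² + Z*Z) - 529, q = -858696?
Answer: -30937893484261760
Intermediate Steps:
g(Z) = -529 + 2*Z² (g(Z) = (Z² + Z²) - 529 = 2*Z² - 529 = -529 + 2*Z²)
V = -1/84566963840 (V = 1/((-858696 + ((120990 + 73900) + 102846))*150754) = (1/150754)/(-858696 + (194890 + 102846)) = (1/150754)/(-858696 + 297736) = (1/150754)/(-560960) = -1/560960*1/150754 = -1/84566963840 ≈ -1.1825e-11)
g(428)/V = (-529 + 2*428²)/(-1/84566963840) = (-529 + 2*183184)*(-84566963840) = (-529 + 366368)*(-84566963840) = 365839*(-84566963840) = -30937893484261760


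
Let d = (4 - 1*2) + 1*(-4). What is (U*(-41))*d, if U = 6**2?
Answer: 2952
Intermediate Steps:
d = -2 (d = (4 - 2) - 4 = 2 - 4 = -2)
U = 36
(U*(-41))*d = (36*(-41))*(-2) = -1476*(-2) = 2952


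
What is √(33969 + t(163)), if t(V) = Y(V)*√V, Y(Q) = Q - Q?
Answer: 13*√201 ≈ 184.31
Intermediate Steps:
Y(Q) = 0
t(V) = 0 (t(V) = 0*√V = 0)
√(33969 + t(163)) = √(33969 + 0) = √33969 = 13*√201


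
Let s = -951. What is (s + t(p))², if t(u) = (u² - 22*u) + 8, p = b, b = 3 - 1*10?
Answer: 547600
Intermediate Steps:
b = -7 (b = 3 - 10 = -7)
p = -7
t(u) = 8 + u² - 22*u
(s + t(p))² = (-951 + (8 + (-7)² - 22*(-7)))² = (-951 + (8 + 49 + 154))² = (-951 + 211)² = (-740)² = 547600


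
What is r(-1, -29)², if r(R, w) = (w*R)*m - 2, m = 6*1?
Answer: 29584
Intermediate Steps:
m = 6
r(R, w) = -2 + 6*R*w (r(R, w) = (w*R)*6 - 2 = (R*w)*6 - 2 = 6*R*w - 2 = -2 + 6*R*w)
r(-1, -29)² = (-2 + 6*(-1)*(-29))² = (-2 + 174)² = 172² = 29584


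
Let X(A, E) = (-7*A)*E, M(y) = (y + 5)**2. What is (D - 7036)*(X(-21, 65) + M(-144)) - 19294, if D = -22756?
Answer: -860293086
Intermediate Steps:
M(y) = (5 + y)**2
X(A, E) = -7*A*E
(D - 7036)*(X(-21, 65) + M(-144)) - 19294 = (-22756 - 7036)*(-7*(-21)*65 + (5 - 144)**2) - 19294 = -29792*(9555 + (-139)**2) - 19294 = -29792*(9555 + 19321) - 19294 = -29792*28876 - 19294 = -860273792 - 19294 = -860293086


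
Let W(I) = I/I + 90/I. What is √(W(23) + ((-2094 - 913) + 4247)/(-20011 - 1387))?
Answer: √293994835979/246077 ≈ 2.2034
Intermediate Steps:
W(I) = 1 + 90/I
√(W(23) + ((-2094 - 913) + 4247)/(-20011 - 1387)) = √((90 + 23)/23 + ((-2094 - 913) + 4247)/(-20011 - 1387)) = √((1/23)*113 + (-3007 + 4247)/(-21398)) = √(113/23 + 1240*(-1/21398)) = √(113/23 - 620/10699) = √(1194727/246077) = √293994835979/246077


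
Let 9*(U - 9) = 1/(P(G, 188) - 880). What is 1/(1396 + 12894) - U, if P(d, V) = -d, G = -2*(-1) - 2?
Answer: -101856899/11317680 ≈ -8.9998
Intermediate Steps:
G = 0 (G = 2 - 2 = 0)
U = 71279/7920 (U = 9 + 1/(9*(-1*0 - 880)) = 9 + 1/(9*(0 - 880)) = 9 + (1/9)/(-880) = 9 + (1/9)*(-1/880) = 9 - 1/7920 = 71279/7920 ≈ 8.9999)
1/(1396 + 12894) - U = 1/(1396 + 12894) - 1*71279/7920 = 1/14290 - 71279/7920 = -101856899/11317680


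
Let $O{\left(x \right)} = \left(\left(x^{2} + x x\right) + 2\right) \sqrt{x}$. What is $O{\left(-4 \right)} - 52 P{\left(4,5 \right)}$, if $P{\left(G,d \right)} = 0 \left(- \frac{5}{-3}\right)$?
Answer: $68 i \approx 68.0 i$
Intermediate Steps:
$O{\left(x \right)} = \sqrt{x} \left(2 + 2 x^{2}\right)$ ($O{\left(x \right)} = \left(\left(x^{2} + x^{2}\right) + 2\right) \sqrt{x} = \left(2 x^{2} + 2\right) \sqrt{x} = \left(2 + 2 x^{2}\right) \sqrt{x} = \sqrt{x} \left(2 + 2 x^{2}\right)$)
$P{\left(G,d \right)} = 0$ ($P{\left(G,d \right)} = 0 \left(\left(-5\right) \left(- \frac{1}{3}\right)\right) = 0 \cdot \frac{5}{3} = 0$)
$O{\left(-4 \right)} - 52 P{\left(4,5 \right)} = 2 \sqrt{-4} \left(1 + \left(-4\right)^{2}\right) - 0 = 2 \cdot 2 i \left(1 + 16\right) + 0 = 2 \cdot 2 i 17 + 0 = 68 i + 0 = 68 i$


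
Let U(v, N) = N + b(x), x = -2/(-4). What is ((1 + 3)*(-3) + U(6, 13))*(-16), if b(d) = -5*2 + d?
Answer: 136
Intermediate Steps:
x = ½ (x = -2*(-¼) = ½ ≈ 0.50000)
b(d) = -10 + d
U(v, N) = -19/2 + N (U(v, N) = N + (-10 + ½) = N - 19/2 = -19/2 + N)
((1 + 3)*(-3) + U(6, 13))*(-16) = ((1 + 3)*(-3) + (-19/2 + 13))*(-16) = (4*(-3) + 7/2)*(-16) = (-12 + 7/2)*(-16) = -17/2*(-16) = 136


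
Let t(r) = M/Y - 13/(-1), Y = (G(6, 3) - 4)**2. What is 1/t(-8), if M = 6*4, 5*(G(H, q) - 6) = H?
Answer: 32/491 ≈ 0.065173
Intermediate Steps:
G(H, q) = 6 + H/5
M = 24
Y = 256/25 (Y = ((6 + (1/5)*6) - 4)**2 = ((6 + 6/5) - 4)**2 = (36/5 - 4)**2 = (16/5)**2 = 256/25 ≈ 10.240)
t(r) = 491/32 (t(r) = 24/(256/25) - 13/(-1) = 24*(25/256) - 13*(-1) = 75/32 + 13 = 491/32)
1/t(-8) = 1/(491/32) = 32/491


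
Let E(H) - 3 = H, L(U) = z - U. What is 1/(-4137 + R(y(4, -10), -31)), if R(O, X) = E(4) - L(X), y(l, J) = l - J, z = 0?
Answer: -1/4161 ≈ -0.00024033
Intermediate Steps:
L(U) = -U (L(U) = 0 - U = -U)
E(H) = 3 + H
R(O, X) = 7 + X (R(O, X) = (3 + 4) - (-1)*X = 7 + X)
1/(-4137 + R(y(4, -10), -31)) = 1/(-4137 + (7 - 31)) = 1/(-4137 - 24) = 1/(-4161) = -1/4161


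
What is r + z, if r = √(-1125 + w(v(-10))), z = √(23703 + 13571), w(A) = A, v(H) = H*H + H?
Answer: √37274 + 3*I*√115 ≈ 193.06 + 32.171*I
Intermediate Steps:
v(H) = H + H² (v(H) = H² + H = H + H²)
z = √37274 ≈ 193.06
r = 3*I*√115 (r = √(-1125 - 10*(1 - 10)) = √(-1125 - 10*(-9)) = √(-1125 + 90) = √(-1035) = 3*I*√115 ≈ 32.171*I)
r + z = 3*I*√115 + √37274 = √37274 + 3*I*√115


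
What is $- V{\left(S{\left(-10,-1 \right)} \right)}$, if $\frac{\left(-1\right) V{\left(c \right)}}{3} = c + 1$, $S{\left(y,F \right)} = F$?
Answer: $0$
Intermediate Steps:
$V{\left(c \right)} = -3 - 3 c$ ($V{\left(c \right)} = - 3 \left(c + 1\right) = - 3 \left(1 + c\right) = -3 - 3 c$)
$- V{\left(S{\left(-10,-1 \right)} \right)} = - (-3 - -3) = - (-3 + 3) = \left(-1\right) 0 = 0$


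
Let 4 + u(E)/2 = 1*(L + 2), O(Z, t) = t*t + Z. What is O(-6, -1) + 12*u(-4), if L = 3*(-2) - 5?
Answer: -317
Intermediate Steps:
L = -11 (L = -6 - 5 = -11)
O(Z, t) = Z + t² (O(Z, t) = t² + Z = Z + t²)
u(E) = -26 (u(E) = -8 + 2*(1*(-11 + 2)) = -8 + 2*(1*(-9)) = -8 + 2*(-9) = -8 - 18 = -26)
O(-6, -1) + 12*u(-4) = (-6 + (-1)²) + 12*(-26) = (-6 + 1) - 312 = -5 - 312 = -317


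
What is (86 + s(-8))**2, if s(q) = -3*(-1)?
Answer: 7921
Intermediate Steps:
s(q) = 3
(86 + s(-8))**2 = (86 + 3)**2 = 89**2 = 7921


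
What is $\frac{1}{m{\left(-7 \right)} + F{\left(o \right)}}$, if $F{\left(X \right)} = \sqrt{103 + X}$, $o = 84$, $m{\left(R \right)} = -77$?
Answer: $- \frac{7}{522} - \frac{\sqrt{187}}{5742} \approx -0.015792$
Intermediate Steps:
$\frac{1}{m{\left(-7 \right)} + F{\left(o \right)}} = \frac{1}{-77 + \sqrt{103 + 84}} = \frac{1}{-77 + \sqrt{187}}$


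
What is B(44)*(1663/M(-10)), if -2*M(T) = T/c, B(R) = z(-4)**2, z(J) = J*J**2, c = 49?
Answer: 333770752/5 ≈ 6.6754e+7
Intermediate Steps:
z(J) = J**3
B(R) = 4096 (B(R) = ((-4)**3)**2 = (-64)**2 = 4096)
M(T) = -T/98 (M(T) = -T/(2*49) = -T/98)
B(44)*(1663/M(-10)) = 4096*(1663/((-1/98*(-10)))) = 4096*(1663/(5/49)) = 4096*(1663*(49/5)) = 4096*(81487/5) = 333770752/5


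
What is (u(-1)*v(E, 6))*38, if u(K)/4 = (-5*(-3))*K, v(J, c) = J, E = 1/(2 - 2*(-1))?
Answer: -570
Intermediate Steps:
E = 1/4 (E = 1/(2 + 2) = 1/4 ≈ 0.25000)
u(K) = 60*K (u(K) = 4*((-5*(-3))*K) = 4*(15*K) = 60*K)
(u(-1)*v(E, 6))*38 = ((60*(-1))*(1/4))*38 = -60*1/4*38 = -15*38 = -570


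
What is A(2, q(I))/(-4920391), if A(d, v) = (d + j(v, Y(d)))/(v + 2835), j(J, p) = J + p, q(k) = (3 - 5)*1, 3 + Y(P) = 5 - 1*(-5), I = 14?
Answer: -1/1991352529 ≈ -5.0217e-10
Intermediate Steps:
Y(P) = 7 (Y(P) = -3 + (5 - 1*(-5)) = -3 + (5 + 5) = -3 + 10 = 7)
q(k) = -2 (q(k) = -2*1 = -2)
A(d, v) = (7 + d + v)/(2835 + v) (A(d, v) = (d + (v + 7))/(v + 2835) = (d + (7 + v))/(2835 + v) = (7 + d + v)/(2835 + v))
A(2, q(I))/(-4920391) = ((7 + 2 - 2)/(2835 - 2))/(-4920391) = (7/2833)*(-1/4920391) = -1/1991352529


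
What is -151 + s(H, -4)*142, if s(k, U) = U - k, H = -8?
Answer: 417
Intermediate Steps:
-151 + s(H, -4)*142 = -151 + (-4 - 1*(-8))*142 = -151 + (-4 + 8)*142 = -151 + 4*142 = -151 + 568 = 417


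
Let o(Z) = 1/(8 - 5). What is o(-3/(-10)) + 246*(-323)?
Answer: -238373/3 ≈ -79458.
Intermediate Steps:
o(Z) = 1/3
o(-3/(-10)) + 246*(-323) = 1/3 + 246*(-323) = 1/3 - 79458 = -238373/3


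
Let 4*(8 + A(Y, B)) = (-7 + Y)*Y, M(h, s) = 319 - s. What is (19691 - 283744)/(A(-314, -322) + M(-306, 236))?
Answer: -528106/50547 ≈ -10.448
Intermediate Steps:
A(Y, B) = -8 + Y*(-7 + Y)/4 (A(Y, B) = -8 + ((-7 + Y)*Y)/4 = -8 + (Y*(-7 + Y))/4 = -8 + Y*(-7 + Y)/4)
(19691 - 283744)/(A(-314, -322) + M(-306, 236)) = (19691 - 283744)/((-8 - 7/4*(-314) + (¼)*(-314)²) + (319 - 1*236)) = -264053/((-8 + 1099/2 + (¼)*98596) + (319 - 236)) = -264053/((-8 + 1099/2 + 24649) + 83) = -264053/(50381/2 + 83) = -264053/50547/2 = -264053*2/50547 = -528106/50547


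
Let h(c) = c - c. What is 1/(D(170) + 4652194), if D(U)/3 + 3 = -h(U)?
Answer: 1/4652185 ≈ 2.1495e-7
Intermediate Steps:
h(c) = 0
D(U) = -9 (D(U) = -9 + 3*(-1*0) = -9 + 3*0 = -9 + 0 = -9)
1/(D(170) + 4652194) = 1/(-9 + 4652194) = 1/4652185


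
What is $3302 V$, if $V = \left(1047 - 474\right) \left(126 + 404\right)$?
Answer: $1002784380$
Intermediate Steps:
$V = 303690$ ($V = 573 \cdot 530 = 303690$)
$3302 V = 3302 \cdot 303690 = 1002784380$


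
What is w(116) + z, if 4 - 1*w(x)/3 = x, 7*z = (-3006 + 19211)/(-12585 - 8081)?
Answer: -6946091/20666 ≈ -336.11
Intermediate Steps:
z = -2315/20666 (z = ((-3006 + 19211)/(-12585 - 8081))/7 = (16205/(-20666))/7 = (16205*(-1/20666))/7 = (⅐)*(-16205/20666) = -2315/20666 ≈ -0.11202)
w(x) = 12 - 3*x
w(116) + z = (12 - 3*116) - 2315/20666 = (12 - 348) - 2315/20666 = -336 - 2315/20666 = -6946091/20666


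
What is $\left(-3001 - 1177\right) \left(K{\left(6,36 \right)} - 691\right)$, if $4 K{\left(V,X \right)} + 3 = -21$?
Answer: $2912066$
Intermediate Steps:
$K{\left(V,X \right)} = -6$ ($K{\left(V,X \right)} = - \frac{3}{4} + \frac{1}{4} \left(-21\right) = - \frac{3}{4} - \frac{21}{4} = -6$)
$\left(-3001 - 1177\right) \left(K{\left(6,36 \right)} - 691\right) = \left(-3001 - 1177\right) \left(-6 - 691\right) = \left(-4178\right) \left(-697\right) = 2912066$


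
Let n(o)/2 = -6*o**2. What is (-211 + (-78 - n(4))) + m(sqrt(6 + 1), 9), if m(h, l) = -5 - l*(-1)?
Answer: -93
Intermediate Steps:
n(o) = -12*o**2 (n(o) = 2*(-6*o**2) = -12*o**2)
m(h, l) = -5 + l (m(h, l) = -5 - (-1)*l = -5 + l)
(-211 + (-78 - n(4))) + m(sqrt(6 + 1), 9) = (-211 + (-78 - (-12)*4**2)) + (-5 + 9) = (-211 + (-78 - (-12)*16)) + 4 = (-211 + (-78 - 1*(-192))) + 4 = (-211 + (-78 + 192)) + 4 = (-211 + 114) + 4 = -97 + 4 = -93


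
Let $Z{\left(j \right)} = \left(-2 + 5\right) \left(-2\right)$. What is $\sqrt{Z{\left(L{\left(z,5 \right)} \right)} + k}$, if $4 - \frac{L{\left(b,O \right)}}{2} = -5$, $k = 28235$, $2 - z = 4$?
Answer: $\sqrt{28229} \approx 168.01$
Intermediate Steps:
$z = -2$ ($z = 2 - 4 = -2$)
$L{\left(b,O \right)} = 18$ ($L{\left(b,O \right)} = 8 - -10 = 8 + 10 = 18$)
$Z{\left(j \right)} = -6$ ($Z{\left(j \right)} = 3 \left(-2\right) = -6$)
$\sqrt{Z{\left(L{\left(z,5 \right)} \right)} + k} = \sqrt{-6 + 28235} = \sqrt{28229}$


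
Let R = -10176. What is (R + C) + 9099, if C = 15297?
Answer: 14220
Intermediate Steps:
(R + C) + 9099 = (-10176 + 15297) + 9099 = 5121 + 9099 = 14220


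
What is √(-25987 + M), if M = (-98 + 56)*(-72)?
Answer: I*√22963 ≈ 151.54*I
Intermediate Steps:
M = 3024 (M = -42*(-72) = 3024)
√(-25987 + M) = √(-25987 + 3024) = √(-22963) = I*√22963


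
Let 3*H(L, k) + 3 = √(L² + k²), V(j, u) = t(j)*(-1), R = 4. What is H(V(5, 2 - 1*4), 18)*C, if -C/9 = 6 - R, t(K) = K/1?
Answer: 18 - 6*√349 ≈ -94.089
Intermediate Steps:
t(K) = K (t(K) = K*1 = K)
V(j, u) = -j (V(j, u) = j*(-1) = -j)
H(L, k) = -1 + √(L² + k²)/3
C = -18 (C = -9*(6 - 1*4) = -9*(6 - 4) = -9*2 = -18)
H(V(5, 2 - 1*4), 18)*C = (-1 + √((-1*5)² + 18²)/3)*(-18) = (-1 + √((-5)² + 324)/3)*(-18) = (-1 + √(25 + 324)/3)*(-18) = (-1 + √349/3)*(-18) = 18 - 6*√349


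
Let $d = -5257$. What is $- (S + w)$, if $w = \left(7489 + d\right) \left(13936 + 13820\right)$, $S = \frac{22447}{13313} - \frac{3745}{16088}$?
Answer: $- \frac{13268721199995399}{214179544} \approx -6.1951 \cdot 10^{7}$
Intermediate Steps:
$S = \frac{311270151}{214179544}$ ($S = 22447 \cdot \frac{1}{13313} - \frac{3745}{16088} = \frac{22447}{13313} - \frac{3745}{16088} = \frac{311270151}{214179544} \approx 1.4533$)
$w = 61951392$ ($w = \left(7489 - 5257\right) \left(13936 + 13820\right) = 2232 \cdot 27756 = 61951392$)
$- (S + w) = - (\frac{311270151}{214179544} + 61951392) = \left(-1\right) \frac{13268721199995399}{214179544} = - \frac{13268721199995399}{214179544}$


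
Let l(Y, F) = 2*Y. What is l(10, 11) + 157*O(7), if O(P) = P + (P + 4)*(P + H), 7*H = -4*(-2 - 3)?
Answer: 126996/7 ≈ 18142.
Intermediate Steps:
H = 20/7 (H = (-4*(-2 - 3))/7 = (-4*(-5))/7 = (⅐)*20 = 20/7 ≈ 2.8571)
O(P) = P + (4 + P)*(20/7 + P) (O(P) = P + (P + 4)*(P + 20/7) = P + (4 + P)*(20/7 + P))
l(10, 11) + 157*O(7) = 2*10 + 157*(80/7 + 7² + (55/7)*7) = 20 + 157*(80/7 + 49 + 55) = 20 + 157*(808/7) = 20 + 126856/7 = 126996/7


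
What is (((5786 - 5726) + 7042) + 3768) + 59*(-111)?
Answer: 4321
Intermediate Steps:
(((5786 - 5726) + 7042) + 3768) + 59*(-111) = ((60 + 7042) + 3768) - 6549 = (7102 + 3768) - 6549 = 10870 - 6549 = 4321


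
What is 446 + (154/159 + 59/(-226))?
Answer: 16051987/35934 ≈ 446.71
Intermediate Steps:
446 + (154/159 + 59/(-226)) = 446 + (154*(1/159) + 59*(-1/226)) = 446 + (154/159 - 59/226) = 446 + 25423/35934 = 16051987/35934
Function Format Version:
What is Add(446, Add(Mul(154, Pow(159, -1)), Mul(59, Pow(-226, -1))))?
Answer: Rational(16051987, 35934) ≈ 446.71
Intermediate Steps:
Add(446, Add(Mul(154, Pow(159, -1)), Mul(59, Pow(-226, -1)))) = Add(446, Add(Mul(154, Rational(1, 159)), Mul(59, Rational(-1, 226)))) = Add(446, Add(Rational(154, 159), Rational(-59, 226))) = Add(446, Rational(25423, 35934)) = Rational(16051987, 35934)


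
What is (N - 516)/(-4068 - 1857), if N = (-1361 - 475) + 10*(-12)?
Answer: 824/1975 ≈ 0.41722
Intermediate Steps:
N = -1956 (N = -1836 - 120 = -1956)
(N - 516)/(-4068 - 1857) = (-1956 - 516)/(-4068 - 1857) = -2472/(-5925) = -2472*(-1/5925) = 824/1975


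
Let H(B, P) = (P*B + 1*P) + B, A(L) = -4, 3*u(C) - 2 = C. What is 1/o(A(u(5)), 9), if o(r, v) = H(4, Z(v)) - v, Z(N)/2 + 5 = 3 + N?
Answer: 1/65 ≈ 0.015385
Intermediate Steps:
u(C) = ⅔ + C/3
Z(N) = -4 + 2*N (Z(N) = -10 + 2*(3 + N) = -10 + (6 + 2*N) = -4 + 2*N)
H(B, P) = B + P + B*P (H(B, P) = (B*P + P) + B = (P + B*P) + B = B + P + B*P)
o(r, v) = -16 + 9*v (o(r, v) = (4 + (-4 + 2*v) + 4*(-4 + 2*v)) - v = (4 + (-4 + 2*v) + (-16 + 8*v)) - v = (-16 + 10*v) - v = -16 + 9*v)
1/o(A(u(5)), 9) = 1/(-16 + 9*9) = 1/(-16 + 81) = 1/65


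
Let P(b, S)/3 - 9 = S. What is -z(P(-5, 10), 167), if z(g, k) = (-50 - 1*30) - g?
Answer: 137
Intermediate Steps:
P(b, S) = 27 + 3*S
z(g, k) = -80 - g (z(g, k) = (-50 - 30) - g = -80 - g)
-z(P(-5, 10), 167) = -(-80 - (27 + 3*10)) = -(-80 - (27 + 30)) = -(-80 - 1*57) = -(-80 - 57) = -1*(-137) = 137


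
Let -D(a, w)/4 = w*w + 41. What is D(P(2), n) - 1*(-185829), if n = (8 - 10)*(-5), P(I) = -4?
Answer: 185265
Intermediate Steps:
n = 10 (n = -2*(-5) = 10)
D(a, w) = -164 - 4*w**2 (D(a, w) = -4*(w*w + 41) = -4*(w**2 + 41) = -4*(41 + w**2) = -164 - 4*w**2)
D(P(2), n) - 1*(-185829) = (-164 - 4*10**2) - 1*(-185829) = (-164 - 4*100) + 185829 = (-164 - 400) + 185829 = -564 + 185829 = 185265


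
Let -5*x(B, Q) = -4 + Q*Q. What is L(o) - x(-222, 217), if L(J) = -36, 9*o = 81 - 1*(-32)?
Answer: 9381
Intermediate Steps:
o = 113/9 (o = (81 - 1*(-32))/9 = (81 + 32)/9 = (1/9)*113 = 113/9 ≈ 12.556)
x(B, Q) = 4/5 - Q**2/5 (x(B, Q) = -(-4 + Q*Q)/5 = -(-4 + Q**2)/5 = 4/5 - Q**2/5)
L(o) - x(-222, 217) = -36 - (4/5 - 1/5*217**2) = -36 - (4/5 - 1/5*47089) = -36 - (4/5 - 47089/5) = -36 - 1*(-9417) = -36 + 9417 = 9381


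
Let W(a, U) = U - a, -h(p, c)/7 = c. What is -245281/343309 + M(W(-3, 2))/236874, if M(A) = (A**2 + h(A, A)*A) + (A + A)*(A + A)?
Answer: -29058928522/40660488033 ≈ -0.71467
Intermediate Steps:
h(p, c) = -7*c
M(A) = -2*A**2 (M(A) = (A**2 + (-7*A)*A) + (A + A)*(A + A) = (A**2 - 7*A**2) + (2*A)*(2*A) = -6*A**2 + 4*A**2 = -2*A**2)
-245281/343309 + M(W(-3, 2))/236874 = -245281/343309 - 2*(2 - 1*(-3))**2/236874 = -245281*1/343309 - 2*(2 + 3)**2*(1/236874) = -245281/343309 - 2*5**2*(1/236874) = -245281/343309 - 2*25*(1/236874) = -245281/343309 - 50*1/236874 = -245281/343309 - 25/118437 = -29058928522/40660488033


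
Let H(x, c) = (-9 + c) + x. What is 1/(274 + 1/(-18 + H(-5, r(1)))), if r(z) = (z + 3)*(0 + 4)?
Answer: 16/4383 ≈ 0.0036505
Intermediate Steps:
r(z) = 12 + 4*z (r(z) = (3 + z)*4 = 12 + 4*z)
H(x, c) = -9 + c + x
1/(274 + 1/(-18 + H(-5, r(1)))) = 1/(274 + 1/(-18 + (-9 + (12 + 4*1) - 5))) = 1/(274 + 1/(-18 + (-9 + (12 + 4) - 5))) = 1/(274 + 1/(-18 + (-9 + 16 - 5))) = 1/(274 + 1/(-18 + 2)) = 1/(274 + 1/(-16)) = 1/(274 - 1/16) = 1/(4383/16) = 16/4383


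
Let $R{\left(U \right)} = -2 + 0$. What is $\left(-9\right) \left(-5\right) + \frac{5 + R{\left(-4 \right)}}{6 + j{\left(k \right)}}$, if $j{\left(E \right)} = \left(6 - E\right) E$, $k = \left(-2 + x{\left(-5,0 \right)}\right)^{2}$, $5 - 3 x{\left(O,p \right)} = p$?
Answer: $\frac{24498}{539} \approx 45.451$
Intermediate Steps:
$R{\left(U \right)} = -2$
$x{\left(O,p \right)} = \frac{5}{3} - \frac{p}{3}$
$k = \frac{1}{9}$ ($k = \left(-2 + \left(\frac{5}{3} - 0\right)\right)^{2} = \left(-2 + \left(\frac{5}{3} + 0\right)\right)^{2} = \left(-2 + \frac{5}{3}\right)^{2} = \left(- \frac{1}{3}\right)^{2} = \frac{1}{9} \approx 0.11111$)
$j{\left(E \right)} = E \left(6 - E\right)$
$\left(-9\right) \left(-5\right) + \frac{5 + R{\left(-4 \right)}}{6 + j{\left(k \right)}} = \left(-9\right) \left(-5\right) + \frac{5 - 2}{6 + \frac{6 - \frac{1}{9}}{9}} = 45 + \frac{3}{6 + \frac{6 - \frac{1}{9}}{9}} = 45 + \frac{3}{6 + \frac{1}{9} \cdot \frac{53}{9}} = 45 + \frac{3}{6 + \frac{53}{81}} = 45 + \frac{3}{\frac{539}{81}} = 45 + 3 \cdot \frac{81}{539} = 45 + \frac{243}{539} = \frac{24498}{539}$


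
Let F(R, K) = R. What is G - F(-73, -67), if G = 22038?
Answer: 22111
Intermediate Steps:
G - F(-73, -67) = 22038 - 1*(-73) = 22038 + 73 = 22111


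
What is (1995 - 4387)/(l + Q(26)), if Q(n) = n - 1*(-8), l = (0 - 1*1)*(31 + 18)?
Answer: 2392/15 ≈ 159.47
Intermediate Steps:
l = -49 (l = (0 - 1)*49 = -1*49 = -49)
Q(n) = 8 + n (Q(n) = n + 8 = 8 + n)
(1995 - 4387)/(l + Q(26)) = (1995 - 4387)/(-49 + (8 + 26)) = -2392/(-49 + 34) = -2392/(-15) = -2392*(-1/15) = 2392/15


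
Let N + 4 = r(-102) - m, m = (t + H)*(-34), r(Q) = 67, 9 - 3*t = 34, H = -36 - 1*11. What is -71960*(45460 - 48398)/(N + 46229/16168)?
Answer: -1464948850560/12579679 ≈ -1.1645e+5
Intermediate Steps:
H = -47 (H = -36 - 11 = -47)
t = -25/3 (t = 3 - 1/3*34 = 3 - 34/3 = -25/3 ≈ -8.3333)
m = 5644/3 (m = (-25/3 - 47)*(-34) = -166/3*(-34) = 5644/3 ≈ 1881.3)
N = -5455/3 (N = -4 + (67 - 1*5644/3) = -4 + (67 - 5644/3) = -4 - 5443/3 = -5455/3 ≈ -1818.3)
-71960*(45460 - 48398)/(N + 46229/16168) = -71960*(45460 - 48398)/(-5455/3 + 46229/16168) = -71960*(-2938/(-5455/3 + 46229*(1/16168))) = -71960*(-2938/(-5455/3 + 46229/16168)) = -71960/((-88057753/48504*(-1/2938))) = -71960/88057753/142504752 = -71960*142504752/88057753 = -1464948850560/12579679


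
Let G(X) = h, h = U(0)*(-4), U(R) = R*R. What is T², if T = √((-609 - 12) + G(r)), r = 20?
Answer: -621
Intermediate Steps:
U(R) = R²
h = 0 (h = 0²*(-4) = 0*(-4) = 0)
G(X) = 0
T = 3*I*√69 (T = √((-609 - 12) + 0) = √(-621 + 0) = √(-621) = 3*I*√69 ≈ 24.92*I)
T² = (3*I*√69)² = -621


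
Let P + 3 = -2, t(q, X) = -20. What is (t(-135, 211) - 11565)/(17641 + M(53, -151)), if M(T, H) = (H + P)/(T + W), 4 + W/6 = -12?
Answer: -498155/758719 ≈ -0.65657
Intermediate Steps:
W = -96 (W = -24 + 6*(-12) = -24 - 72 = -96)
P = -5 (P = -3 - 2 = -5)
M(T, H) = (-5 + H)/(-96 + T) (M(T, H) = (H - 5)/(T - 96) = (-5 + H)/(-96 + T))
(t(-135, 211) - 11565)/(17641 + M(53, -151)) = (-20 - 11565)/(17641 + (-5 - 151)/(-96 + 53)) = -11585/(17641 - 156/(-43)) = -11585/(17641 - 1/43*(-156)) = -11585/(17641 + 156/43) = -11585/758719/43 = -11585*43/758719 = -498155/758719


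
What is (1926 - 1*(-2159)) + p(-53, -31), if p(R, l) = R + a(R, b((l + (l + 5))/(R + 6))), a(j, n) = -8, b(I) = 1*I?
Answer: 4024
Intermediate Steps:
b(I) = I
p(R, l) = -8 + R (p(R, l) = R - 8 = -8 + R)
(1926 - 1*(-2159)) + p(-53, -31) = (1926 - 1*(-2159)) + (-8 - 53) = (1926 + 2159) - 61 = 4085 - 61 = 4024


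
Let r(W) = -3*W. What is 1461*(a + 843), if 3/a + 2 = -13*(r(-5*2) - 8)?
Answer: 39411449/32 ≈ 1.2316e+6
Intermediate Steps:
a = -1/96 (a = 3/(-2 - 13*(-(-15)*2 - 8)) = 3/(-2 - 13*(-3*(-10) - 8)) = 3/(-2 - 13*(30 - 8)) = 3/(-2 - 13*22) = 3/(-2 - 286) = 3/(-288) = 3*(-1/288) = -1/96 ≈ -0.010417)
1461*(a + 843) = 1461*(-1/96 + 843) = 1461*(80927/96) = 39411449/32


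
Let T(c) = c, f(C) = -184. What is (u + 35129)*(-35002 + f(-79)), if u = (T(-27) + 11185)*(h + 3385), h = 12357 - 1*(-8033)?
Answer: -9335429148694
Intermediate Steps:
h = 20390 (h = 12357 + 8033 = 20390)
u = 265281450 (u = (-27 + 11185)*(20390 + 3385) = 11158*23775 = 265281450)
(u + 35129)*(-35002 + f(-79)) = (265281450 + 35129)*(-35002 - 184) = 265316579*(-35186) = -9335429148694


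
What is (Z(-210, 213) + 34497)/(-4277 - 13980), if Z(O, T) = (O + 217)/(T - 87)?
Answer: -620947/328626 ≈ -1.8895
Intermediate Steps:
Z(O, T) = (217 + O)/(-87 + T)
(Z(-210, 213) + 34497)/(-4277 - 13980) = ((217 - 210)/(-87 + 213) + 34497)/(-4277 - 13980) = (7/126 + 34497)/(-18257) = ((1/126)*7 + 34497)*(-1/18257) = (1/18 + 34497)*(-1/18257) = (620947/18)*(-1/18257) = -620947/328626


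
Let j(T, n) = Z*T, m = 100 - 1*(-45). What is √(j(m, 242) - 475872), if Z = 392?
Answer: 2*I*√104758 ≈ 647.33*I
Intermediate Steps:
m = 145 (m = 100 + 45 = 145)
j(T, n) = 392*T
√(j(m, 242) - 475872) = √(392*145 - 475872) = √(56840 - 475872) = √(-419032) = 2*I*√104758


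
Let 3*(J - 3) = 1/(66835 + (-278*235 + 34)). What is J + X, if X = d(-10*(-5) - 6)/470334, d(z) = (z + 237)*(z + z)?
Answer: 1104872624/361922013 ≈ 3.0528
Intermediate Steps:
d(z) = 2*z*(237 + z) (d(z) = (237 + z)*(2*z) = 2*z*(237 + z))
X = 12364/235167 (X = (2*(-10*(-5) - 6)*(237 + (-10*(-5) - 6)))/470334 = (2*(50 - 6)*(237 + (50 - 6)))*(1/470334) = (2*44*(237 + 44))*(1/470334) = (2*44*281)*(1/470334) = 24728*(1/470334) = 12364/235167 ≈ 0.052575)
J = 13852/4617 (J = 3 + 1/(3*(66835 + (-278*235 + 34))) = 3 + 1/(3*(66835 + (-65330 + 34))) = 3 + 1/(3*(66835 - 65296)) = 3 + (1/3)/1539 = 3 + (1/3)*(1/1539) = 3 + 1/4617 = 13852/4617 ≈ 3.0002)
J + X = 13852/4617 + 12364/235167 = 1104872624/361922013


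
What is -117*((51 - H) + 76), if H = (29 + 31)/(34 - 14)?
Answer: -14508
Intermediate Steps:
H = 3 (H = 60/20 = 60*(1/20) = 3)
-117*((51 - H) + 76) = -117*((51 - 1*3) + 76) = -117*((51 - 3) + 76) = -117*(48 + 76) = -117*124 = -14508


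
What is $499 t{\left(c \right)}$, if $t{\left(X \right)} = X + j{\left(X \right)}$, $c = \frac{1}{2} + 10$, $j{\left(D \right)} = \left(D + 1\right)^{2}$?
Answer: $\frac{284929}{4} \approx 71232.0$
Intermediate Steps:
$j{\left(D \right)} = \left(1 + D\right)^{2}$
$c = \frac{21}{2}$ ($c = \frac{1}{2} + 10 = \frac{21}{2} \approx 10.5$)
$t{\left(X \right)} = X + \left(1 + X\right)^{2}$
$499 t{\left(c \right)} = 499 \left(\frac{21}{2} + \left(1 + \frac{21}{2}\right)^{2}\right) = 499 \left(\frac{21}{2} + \left(\frac{23}{2}\right)^{2}\right) = 499 \left(\frac{21}{2} + \frac{529}{4}\right) = 499 \cdot \frac{571}{4} = \frac{284929}{4}$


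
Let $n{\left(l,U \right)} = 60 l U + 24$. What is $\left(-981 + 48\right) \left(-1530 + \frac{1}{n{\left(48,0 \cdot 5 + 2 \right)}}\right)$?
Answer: $\frac{2752200409}{1928} \approx 1.4275 \cdot 10^{6}$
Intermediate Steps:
$n{\left(l,U \right)} = 24 + 60 U l$ ($n{\left(l,U \right)} = 60 U l + 24 = 24 + 60 U l$)
$\left(-981 + 48\right) \left(-1530 + \frac{1}{n{\left(48,0 \cdot 5 + 2 \right)}}\right) = \left(-981 + 48\right) \left(-1530 + \frac{1}{24 + 60 \left(0 \cdot 5 + 2\right) 48}\right) = - 933 \left(-1530 + \frac{1}{24 + 60 \left(0 + 2\right) 48}\right) = - 933 \left(-1530 + \frac{1}{24 + 60 \cdot 2 \cdot 48}\right) = - 933 \left(-1530 + \frac{1}{24 + 5760}\right) = - 933 \left(-1530 + \frac{1}{5784}\right) = \left(-933\right) \left(- \frac{8849519}{5784}\right) = \frac{2752200409}{1928}$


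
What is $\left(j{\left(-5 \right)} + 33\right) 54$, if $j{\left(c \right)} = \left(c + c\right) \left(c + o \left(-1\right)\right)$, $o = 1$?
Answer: $5022$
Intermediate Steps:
$j{\left(c \right)} = 2 c \left(-1 + c\right)$ ($j{\left(c \right)} = \left(c + c\right) \left(c + 1 \left(-1\right)\right) = 2 c \left(c - 1\right) = 2 c \left(-1 + c\right)$)
$\left(j{\left(-5 \right)} + 33\right) 54 = \left(2 \left(-5\right) \left(-1 - 5\right) + 33\right) 54 = \left(2 \left(-5\right) \left(-6\right) + 33\right) 54 = \left(60 + 33\right) 54 = 93 \cdot 54 = 5022$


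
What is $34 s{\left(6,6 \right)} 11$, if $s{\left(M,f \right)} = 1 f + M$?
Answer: $4488$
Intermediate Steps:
$s{\left(M,f \right)} = M + f$ ($s{\left(M,f \right)} = f + M = M + f$)
$34 s{\left(6,6 \right)} 11 = 34 \left(6 + 6\right) 11 = 34 \cdot 12 \cdot 11 = 408 \cdot 11 = 4488$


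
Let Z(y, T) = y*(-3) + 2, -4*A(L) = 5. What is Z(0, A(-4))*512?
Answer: 1024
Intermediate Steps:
A(L) = -5/4 (A(L) = -¼*5 = -5/4)
Z(y, T) = 2 - 3*y (Z(y, T) = -3*y + 2 = 2 - 3*y)
Z(0, A(-4))*512 = (2 - 3*0)*512 = (2 + 0)*512 = 2*512 = 1024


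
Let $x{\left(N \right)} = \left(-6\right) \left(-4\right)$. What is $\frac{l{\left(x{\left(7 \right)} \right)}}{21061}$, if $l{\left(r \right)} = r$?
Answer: $\frac{24}{21061} \approx 0.0011395$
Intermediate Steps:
$x{\left(N \right)} = 24$
$\frac{l{\left(x{\left(7 \right)} \right)}}{21061} = \frac{24}{21061}$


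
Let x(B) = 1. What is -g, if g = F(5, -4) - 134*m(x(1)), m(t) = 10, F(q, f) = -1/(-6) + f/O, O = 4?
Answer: 8045/6 ≈ 1340.8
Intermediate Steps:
F(q, f) = ⅙ + f/4 (F(q, f) = -1/(-6) + f/4 = -1*(-⅙) + f*(¼) = ⅙ + f/4)
g = -8045/6 (g = (⅙ + (¼)*(-4)) - 134*10 = (⅙ - 1) - 1340 = -⅚ - 1340 = -8045/6 ≈ -1340.8)
-g = -1*(-8045/6) = 8045/6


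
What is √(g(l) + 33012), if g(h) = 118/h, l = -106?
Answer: √92727581/53 ≈ 181.69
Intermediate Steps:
√(g(l) + 33012) = √(118/(-106) + 33012) = √(118*(-1/106) + 33012) = √(-59/53 + 33012) = √(1749577/53) = √92727581/53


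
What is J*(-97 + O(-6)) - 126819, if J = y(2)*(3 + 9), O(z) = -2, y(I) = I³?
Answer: -136323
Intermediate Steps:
J = 96 (J = 2³*(3 + 9) = 8*12 = 96)
J*(-97 + O(-6)) - 126819 = 96*(-97 - 2) - 126819 = 96*(-99) - 126819 = -9504 - 126819 = -136323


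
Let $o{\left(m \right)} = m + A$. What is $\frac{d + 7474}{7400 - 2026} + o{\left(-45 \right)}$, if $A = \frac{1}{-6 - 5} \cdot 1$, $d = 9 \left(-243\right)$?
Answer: $- \frac{2607347}{59114} \approx -44.107$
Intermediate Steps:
$d = -2187$
$A = - \frac{1}{11}$ ($A = \frac{1}{-11} \cdot 1 = \left(- \frac{1}{11}\right) 1 = - \frac{1}{11} \approx -0.090909$)
$o{\left(m \right)} = - \frac{1}{11} + m$ ($o{\left(m \right)} = m - \frac{1}{11} = - \frac{1}{11} + m$)
$\frac{d + 7474}{7400 - 2026} + o{\left(-45 \right)} = \frac{-2187 + 7474}{7400 - 2026} - \frac{496}{11} = \frac{5287}{7400 + \left(-6592 + 4566\right)} - \frac{496}{11} = \frac{5287}{7400 - 2026} - \frac{496}{11} = \frac{5287}{5374} - \frac{496}{11} = - \frac{2607347}{59114}$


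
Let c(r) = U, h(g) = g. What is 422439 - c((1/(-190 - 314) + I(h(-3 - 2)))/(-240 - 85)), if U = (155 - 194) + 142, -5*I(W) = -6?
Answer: 422336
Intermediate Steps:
I(W) = 6/5 (I(W) = -1/5*(-6) = 6/5)
U = 103 (U = -39 + 142 = 103)
c(r) = 103
422439 - c((1/(-190 - 314) + I(h(-3 - 2)))/(-240 - 85)) = 422439 - 1*103 = 422439 - 103 = 422336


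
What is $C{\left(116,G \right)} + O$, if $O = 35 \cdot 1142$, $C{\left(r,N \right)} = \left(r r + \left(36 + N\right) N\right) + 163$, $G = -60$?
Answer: $55029$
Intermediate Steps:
$C{\left(r,N \right)} = 163 + r^{2} + N \left(36 + N\right)$ ($C{\left(r,N \right)} = \left(r^{2} + N \left(36 + N\right)\right) + 163 = 163 + r^{2} + N \left(36 + N\right)$)
$O = 39970$
$C{\left(116,G \right)} + O = \left(163 + \left(-60\right)^{2} + 116^{2} + 36 \left(-60\right)\right) + 39970 = \left(163 + 3600 + 13456 - 2160\right) + 39970 = 15059 + 39970 = 55029$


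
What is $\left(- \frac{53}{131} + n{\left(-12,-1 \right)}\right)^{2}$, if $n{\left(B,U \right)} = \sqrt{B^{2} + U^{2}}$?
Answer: $\frac{2491154}{17161} - \frac{106 \sqrt{145}}{131} \approx 135.42$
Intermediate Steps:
$\left(- \frac{53}{131} + n{\left(-12,-1 \right)}\right)^{2} = \left(- \frac{53}{131} + \sqrt{\left(-12\right)^{2} + \left(-1\right)^{2}}\right)^{2} = \left(\left(-53\right) \frac{1}{131} + \sqrt{144 + 1}\right)^{2} = \left(- \frac{53}{131} + \sqrt{145}\right)^{2}$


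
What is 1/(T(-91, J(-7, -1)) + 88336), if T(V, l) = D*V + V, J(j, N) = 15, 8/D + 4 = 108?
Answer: 1/88238 ≈ 1.1333e-5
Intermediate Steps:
D = 1/13 (D = 8/(-4 + 108) = 8/104 = 8*(1/104) = 1/13 ≈ 0.076923)
T(V, l) = 14*V/13 (T(V, l) = V/13 + V = 14*V/13)
1/(T(-91, J(-7, -1)) + 88336) = 1/((14/13)*(-91) + 88336) = 1/(-98 + 88336) = 1/88238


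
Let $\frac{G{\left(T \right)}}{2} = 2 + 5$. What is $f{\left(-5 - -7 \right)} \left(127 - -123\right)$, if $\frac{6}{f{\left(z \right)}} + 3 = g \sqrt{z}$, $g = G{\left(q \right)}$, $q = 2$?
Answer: $\frac{4500}{383} + \frac{21000 \sqrt{2}}{383} \approx 89.291$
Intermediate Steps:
$G{\left(T \right)} = 14$ ($G{\left(T \right)} = 2 \left(2 + 5\right) = 2 \cdot 7 = 14$)
$g = 14$
$f{\left(z \right)} = \frac{6}{-3 + 14 \sqrt{z}}$
$f{\left(-5 - -7 \right)} \left(127 - -123\right) = \frac{6}{-3 + 14 \sqrt{-5 - -7}} \left(127 - -123\right) = \frac{6}{-3 + 14 \sqrt{-5 + 7}} \left(127 + 123\right) = \frac{6}{-3 + 14 \sqrt{2}} \cdot 250 = \frac{1500}{-3 + 14 \sqrt{2}}$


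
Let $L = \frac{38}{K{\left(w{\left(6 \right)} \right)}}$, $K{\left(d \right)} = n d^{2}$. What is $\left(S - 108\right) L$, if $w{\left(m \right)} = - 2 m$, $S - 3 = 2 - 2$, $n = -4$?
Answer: $\frac{665}{96} \approx 6.9271$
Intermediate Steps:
$S = 3$ ($S = 3 + \left(2 - 2\right) = 3 + 0 = 3$)
$K{\left(d \right)} = - 4 d^{2}$
$L = - \frac{19}{288}$ ($L = \frac{38}{\left(-4\right) \left(\left(-2\right) 6\right)^{2}} = \frac{38}{\left(-4\right) \left(-12\right)^{2}} = \frac{38}{\left(-4\right) 144} = \frac{38}{-576} = 38 \left(- \frac{1}{576}\right) = - \frac{19}{288} \approx -0.065972$)
$\left(S - 108\right) L = \left(3 - 108\right) \left(- \frac{19}{288}\right) = \left(-105\right) \left(- \frac{19}{288}\right) = \frac{665}{96}$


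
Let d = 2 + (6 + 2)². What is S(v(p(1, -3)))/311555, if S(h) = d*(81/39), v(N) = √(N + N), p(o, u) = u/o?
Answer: 1782/4050215 ≈ 0.00043998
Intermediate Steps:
d = 66 (d = 2 + 8² = 2 + 64 = 66)
v(N) = √2*√N (v(N) = √(2*N) = √2*√N)
S(h) = 1782/13 (S(h) = 66*(81/39) = 66*(81*(1/39)) = 66*(27/13) = 1782/13)
S(v(p(1, -3)))/311555 = (1782/13)/311555 = (1782/13)*(1/311555) = 1782/4050215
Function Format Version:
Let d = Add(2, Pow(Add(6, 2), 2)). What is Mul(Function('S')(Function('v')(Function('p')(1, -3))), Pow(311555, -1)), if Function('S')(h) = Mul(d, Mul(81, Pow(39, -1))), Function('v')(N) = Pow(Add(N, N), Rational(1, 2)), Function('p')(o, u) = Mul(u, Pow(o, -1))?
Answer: Rational(1782, 4050215) ≈ 0.00043998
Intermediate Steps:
d = 66 (d = Add(2, Pow(8, 2)) = Add(2, 64) = 66)
Function('v')(N) = Mul(Pow(2, Rational(1, 2)), Pow(N, Rational(1, 2))) (Function('v')(N) = Pow(Mul(2, N), Rational(1, 2)) = Mul(Pow(2, Rational(1, 2)), Pow(N, Rational(1, 2))))
Function('S')(h) = Rational(1782, 13) (Function('S')(h) = Mul(66, Mul(81, Pow(39, -1))) = Mul(66, Mul(81, Rational(1, 39))) = Mul(66, Rational(27, 13)) = Rational(1782, 13))
Mul(Function('S')(Function('v')(Function('p')(1, -3))), Pow(311555, -1)) = Mul(Rational(1782, 13), Pow(311555, -1)) = Mul(Rational(1782, 13), Rational(1, 311555)) = Rational(1782, 4050215)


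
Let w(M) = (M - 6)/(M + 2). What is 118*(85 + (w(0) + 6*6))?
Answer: 13924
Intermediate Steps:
w(M) = (-6 + M)/(2 + M)
118*(85 + (w(0) + 6*6)) = 118*(85 + ((-6 + 0)/(2 + 0) + 6*6)) = 118*(85 + (-6/2 + 36)) = 118*(85 + ((½)*(-6) + 36)) = 118*(85 + (-3 + 36)) = 118*(85 + 33) = 118*118 = 13924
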